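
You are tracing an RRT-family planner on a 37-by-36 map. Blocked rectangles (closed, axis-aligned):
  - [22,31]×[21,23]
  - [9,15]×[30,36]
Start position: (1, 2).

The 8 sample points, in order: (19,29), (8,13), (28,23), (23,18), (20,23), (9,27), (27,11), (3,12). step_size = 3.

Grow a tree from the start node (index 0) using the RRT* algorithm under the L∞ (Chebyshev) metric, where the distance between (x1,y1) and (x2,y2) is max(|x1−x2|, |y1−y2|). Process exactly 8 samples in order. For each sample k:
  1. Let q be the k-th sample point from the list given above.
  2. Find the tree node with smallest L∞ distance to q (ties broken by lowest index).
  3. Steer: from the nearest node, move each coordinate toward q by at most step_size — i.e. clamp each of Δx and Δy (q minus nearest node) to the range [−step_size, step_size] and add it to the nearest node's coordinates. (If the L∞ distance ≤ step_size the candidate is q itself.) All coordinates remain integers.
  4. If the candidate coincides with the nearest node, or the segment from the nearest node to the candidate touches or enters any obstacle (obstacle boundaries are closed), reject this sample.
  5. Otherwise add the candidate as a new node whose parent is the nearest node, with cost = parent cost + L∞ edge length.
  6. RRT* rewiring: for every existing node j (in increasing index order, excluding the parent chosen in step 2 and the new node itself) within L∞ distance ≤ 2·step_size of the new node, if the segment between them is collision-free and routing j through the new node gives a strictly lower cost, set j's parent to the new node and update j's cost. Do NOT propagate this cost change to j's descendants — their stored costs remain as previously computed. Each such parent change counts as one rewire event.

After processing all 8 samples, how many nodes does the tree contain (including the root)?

Node count: 9

1. q=(19,29) nearest=0 d=27 new=(4,5) → add node 1 parent=0 cost=3
2. q=(8,13) nearest=1 d=8 new=(7,8) → add node 2 parent=1 cost=6
3. q=(28,23) nearest=2 d=21 new=(10,11) → add node 3 parent=2 cost=9
4. q=(23,18) nearest=3 d=13 new=(13,14) → add node 4 parent=3 cost=12
5. q=(20,23) nearest=4 d=9 new=(16,17) → add node 5 parent=4 cost=15
6. q=(9,27) nearest=5 d=10 new=(13,20) → add node 6 parent=5 cost=18
7. q=(27,11) nearest=5 d=11 new=(19,14) → add node 7 parent=5 cost=18
8. q=(3,12) nearest=2 d=4 new=(4,11) → add node 8 parent=2 cost=9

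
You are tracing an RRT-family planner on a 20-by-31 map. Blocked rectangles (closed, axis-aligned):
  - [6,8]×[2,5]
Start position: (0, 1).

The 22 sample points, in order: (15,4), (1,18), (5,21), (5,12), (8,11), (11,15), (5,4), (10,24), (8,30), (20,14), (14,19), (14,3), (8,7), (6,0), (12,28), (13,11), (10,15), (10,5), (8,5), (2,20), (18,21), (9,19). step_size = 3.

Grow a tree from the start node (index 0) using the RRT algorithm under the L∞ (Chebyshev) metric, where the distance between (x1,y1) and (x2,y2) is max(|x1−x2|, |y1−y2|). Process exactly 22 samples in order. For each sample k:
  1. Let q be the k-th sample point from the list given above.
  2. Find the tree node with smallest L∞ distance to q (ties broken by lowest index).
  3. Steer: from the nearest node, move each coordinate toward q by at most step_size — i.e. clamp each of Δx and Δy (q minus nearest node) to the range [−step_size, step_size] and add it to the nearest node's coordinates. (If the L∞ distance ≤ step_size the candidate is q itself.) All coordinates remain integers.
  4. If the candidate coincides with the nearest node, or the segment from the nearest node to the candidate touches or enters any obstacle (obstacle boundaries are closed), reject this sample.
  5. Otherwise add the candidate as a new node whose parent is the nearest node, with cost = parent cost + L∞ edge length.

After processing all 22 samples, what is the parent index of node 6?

1. q=(15,4) nearest=0 d=15 new=(3,4) → add node 1 parent=0 cost=3
2. q=(1,18) nearest=1 d=14 new=(1,7) → add node 2 parent=1 cost=6
3. q=(5,21) nearest=2 d=14 new=(4,10) → add node 3 parent=2 cost=9
4. q=(5,12) nearest=3 d=2 new=(5,12) → add node 4 parent=3 cost=11
5. q=(8,11) nearest=4 d=3 new=(8,11) → add node 5 parent=4 cost=14
6. q=(11,15) nearest=5 d=4 new=(11,14) → add node 6 parent=5 cost=17
7. q=(5,4) nearest=1 d=2 new=(5,4) → add node 7 parent=1 cost=5
8. q=(10,24) nearest=6 d=10 new=(10,17) → add node 8 parent=6 cost=20
9. q=(8,30) nearest=8 d=13 new=(8,20) → add node 9 parent=8 cost=23
10. q=(20,14) nearest=6 d=9 new=(14,14) → add node 10 parent=6 cost=20
11. q=(14,19) nearest=8 d=4 new=(13,19) → add node 11 parent=8 cost=23
12. q=(14,3) nearest=5 d=8 new=(11,8) → add node 12 parent=5 cost=17
13. q=(8,7) nearest=7 d=3 new=(8,7) → blocked by [6,8]×[2,5], reject
14. q=(6,0) nearest=1 d=4 new=(6,1) → add node 13 parent=1 cost=6
15. q=(12,28) nearest=9 d=8 new=(11,23) → add node 14 parent=9 cost=26
16. q=(13,11) nearest=6 d=3 new=(13,11) → add node 15 parent=6 cost=20
17. q=(10,15) nearest=6 d=1 new=(10,15) → add node 16 parent=6 cost=18
18. q=(10,5) nearest=12 d=3 new=(10,5) → add node 17 parent=12 cost=20
19. q=(8,5) nearest=17 d=2 new=(8,5) → blocked by [6,8]×[2,5], reject
20. q=(2,20) nearest=9 d=6 new=(5,20) → add node 18 parent=9 cost=26
21. q=(18,21) nearest=11 d=5 new=(16,21) → add node 19 parent=11 cost=26
22. q=(9,19) nearest=9 d=1 new=(9,19) → add node 20 parent=9 cost=24

Parent of node 6: 5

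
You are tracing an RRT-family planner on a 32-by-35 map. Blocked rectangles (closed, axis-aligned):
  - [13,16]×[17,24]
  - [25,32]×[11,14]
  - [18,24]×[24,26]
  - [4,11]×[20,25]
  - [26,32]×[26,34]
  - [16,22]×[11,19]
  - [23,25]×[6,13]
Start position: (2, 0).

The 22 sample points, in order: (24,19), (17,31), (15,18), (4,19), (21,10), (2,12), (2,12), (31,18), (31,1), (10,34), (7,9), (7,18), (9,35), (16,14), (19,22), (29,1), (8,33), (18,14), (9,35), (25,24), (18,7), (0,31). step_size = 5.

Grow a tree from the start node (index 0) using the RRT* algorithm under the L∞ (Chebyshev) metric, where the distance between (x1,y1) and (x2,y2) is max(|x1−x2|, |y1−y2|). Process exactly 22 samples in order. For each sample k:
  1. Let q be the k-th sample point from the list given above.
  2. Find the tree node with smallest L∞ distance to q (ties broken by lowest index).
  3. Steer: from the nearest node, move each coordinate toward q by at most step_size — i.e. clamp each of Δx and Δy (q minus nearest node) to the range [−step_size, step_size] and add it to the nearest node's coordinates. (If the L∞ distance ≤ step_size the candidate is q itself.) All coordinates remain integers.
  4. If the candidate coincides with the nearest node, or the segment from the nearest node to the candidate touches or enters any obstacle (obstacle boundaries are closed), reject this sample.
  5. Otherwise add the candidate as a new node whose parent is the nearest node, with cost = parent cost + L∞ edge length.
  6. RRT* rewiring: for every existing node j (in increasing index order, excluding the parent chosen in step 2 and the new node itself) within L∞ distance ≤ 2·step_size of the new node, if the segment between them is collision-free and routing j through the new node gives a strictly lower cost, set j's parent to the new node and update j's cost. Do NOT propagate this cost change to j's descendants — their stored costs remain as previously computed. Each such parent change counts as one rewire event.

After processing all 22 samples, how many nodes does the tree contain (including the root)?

Node count: 9

1. q=(24,19) nearest=0 d=22 new=(7,5) → add node 1 parent=0 cost=5
2. q=(17,31) nearest=1 d=26 new=(12,10) → add node 2 parent=1 cost=10
3. q=(15,18) nearest=2 d=8 new=(15,15) → add node 3 parent=2 cost=15
4. q=(4,19) nearest=2 d=9 new=(7,15) → add node 4 parent=2 cost=15
5. q=(21,10) nearest=3 d=6 new=(20,10) → blocked by [16,22]×[11,19], reject
6. q=(2,12) nearest=4 d=5 new=(2,12) → add node 5 parent=4 cost=20
7. q=(2,12) nearest=5 d=0 → coincident, reject
8. q=(31,18) nearest=3 d=16 new=(20,18) → blocked by [16,22]×[11,19], reject
9. q=(31,1) nearest=3 d=16 new=(20,10) → blocked by [16,22]×[11,19], reject
10. q=(10,34) nearest=3 d=19 new=(10,20) → blocked by [13,16]×[17,24], reject
11. q=(7,9) nearest=1 d=4 new=(7,9) → add node 6 parent=1 cost=9; rewire 5→6 (14<20)
12. q=(7,18) nearest=4 d=3 new=(7,18) → add node 7 parent=4 cost=18
13. q=(9,35) nearest=7 d=17 new=(9,23) → blocked by [4,11]×[20,25], reject
14. q=(16,14) nearest=3 d=1 new=(16,14) → blocked by [16,22]×[11,19], reject
15. q=(19,22) nearest=3 d=7 new=(19,20) → blocked by [16,22]×[11,19], reject
16. q=(29,1) nearest=3 d=14 new=(20,10) → blocked by [16,22]×[11,19], reject
17. q=(8,33) nearest=7 d=15 new=(8,23) → blocked by [4,11]×[20,25], reject
18. q=(18,14) nearest=3 d=3 new=(18,14) → blocked by [16,22]×[11,19], reject
19. q=(9,35) nearest=7 d=17 new=(9,23) → blocked by [4,11]×[20,25], reject
20. q=(25,24) nearest=3 d=10 new=(20,20) → blocked by [16,22]×[11,19], reject
21. q=(18,7) nearest=2 d=6 new=(17,7) → add node 8 parent=2 cost=15
22. q=(0,31) nearest=7 d=13 new=(2,23) → blocked by [4,11]×[20,25], reject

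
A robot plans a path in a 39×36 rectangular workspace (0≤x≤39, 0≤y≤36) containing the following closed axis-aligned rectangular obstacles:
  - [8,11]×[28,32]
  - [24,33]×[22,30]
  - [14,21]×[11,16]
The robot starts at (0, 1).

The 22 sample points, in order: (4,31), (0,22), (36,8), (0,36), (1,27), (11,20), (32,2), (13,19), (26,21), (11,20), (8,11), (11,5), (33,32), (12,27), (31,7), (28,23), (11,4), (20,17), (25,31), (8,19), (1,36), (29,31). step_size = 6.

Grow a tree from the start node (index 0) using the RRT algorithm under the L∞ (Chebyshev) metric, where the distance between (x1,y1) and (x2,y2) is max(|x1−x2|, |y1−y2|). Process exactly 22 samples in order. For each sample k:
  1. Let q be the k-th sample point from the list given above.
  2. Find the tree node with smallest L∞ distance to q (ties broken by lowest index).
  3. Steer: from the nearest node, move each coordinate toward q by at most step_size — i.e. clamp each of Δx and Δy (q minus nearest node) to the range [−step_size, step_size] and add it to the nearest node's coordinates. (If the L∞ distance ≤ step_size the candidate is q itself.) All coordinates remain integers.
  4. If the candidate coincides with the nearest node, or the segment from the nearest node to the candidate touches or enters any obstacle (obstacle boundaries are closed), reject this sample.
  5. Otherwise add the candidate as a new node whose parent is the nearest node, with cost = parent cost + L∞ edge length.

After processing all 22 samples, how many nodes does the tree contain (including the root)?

1. q=(4,31) nearest=0 d=30 new=(4,7) → add node 1 parent=0 cost=6
2. q=(0,22) nearest=1 d=15 new=(0,13) → add node 2 parent=1 cost=12
3. q=(36,8) nearest=1 d=32 new=(10,8) → add node 3 parent=1 cost=12
4. q=(0,36) nearest=2 d=23 new=(0,19) → add node 4 parent=2 cost=18
5. q=(1,27) nearest=4 d=8 new=(1,25) → add node 5 parent=4 cost=24
6. q=(11,20) nearest=5 d=10 new=(7,20) → add node 6 parent=5 cost=30
7. q=(32,2) nearest=3 d=22 new=(16,2) → add node 7 parent=3 cost=18
8. q=(13,19) nearest=6 d=6 new=(13,19) → add node 8 parent=6 cost=36
9. q=(26,21) nearest=8 d=13 new=(19,21) → add node 9 parent=8 cost=42
10. q=(11,20) nearest=8 d=2 new=(11,20) → add node 10 parent=8 cost=38
11. q=(8,11) nearest=3 d=3 new=(8,11) → add node 11 parent=3 cost=15
12. q=(11,5) nearest=3 d=3 new=(11,5) → add node 12 parent=3 cost=15
13. q=(33,32) nearest=9 d=14 new=(25,27) → blocked by [24,33]×[22,30], reject
14. q=(12,27) nearest=6 d=7 new=(12,26) → add node 13 parent=6 cost=36
15. q=(31,7) nearest=9 d=14 new=(25,15) → add node 14 parent=9 cost=48
16. q=(28,23) nearest=14 d=8 new=(28,21) → add node 15 parent=14 cost=54
17. q=(11,4) nearest=12 d=1 new=(11,4) → add node 16 parent=12 cost=16
18. q=(20,17) nearest=9 d=4 new=(20,17) → add node 17 parent=9 cost=46
19. q=(25,31) nearest=9 d=10 new=(25,27) → blocked by [24,33]×[22,30], reject
20. q=(8,19) nearest=6 d=1 new=(8,19) → add node 18 parent=6 cost=31
21. q=(1,36) nearest=5 d=11 new=(1,31) → add node 19 parent=5 cost=30
22. q=(29,31) nearest=9 d=10 new=(25,27) → blocked by [24,33]×[22,30], reject

Node count: 20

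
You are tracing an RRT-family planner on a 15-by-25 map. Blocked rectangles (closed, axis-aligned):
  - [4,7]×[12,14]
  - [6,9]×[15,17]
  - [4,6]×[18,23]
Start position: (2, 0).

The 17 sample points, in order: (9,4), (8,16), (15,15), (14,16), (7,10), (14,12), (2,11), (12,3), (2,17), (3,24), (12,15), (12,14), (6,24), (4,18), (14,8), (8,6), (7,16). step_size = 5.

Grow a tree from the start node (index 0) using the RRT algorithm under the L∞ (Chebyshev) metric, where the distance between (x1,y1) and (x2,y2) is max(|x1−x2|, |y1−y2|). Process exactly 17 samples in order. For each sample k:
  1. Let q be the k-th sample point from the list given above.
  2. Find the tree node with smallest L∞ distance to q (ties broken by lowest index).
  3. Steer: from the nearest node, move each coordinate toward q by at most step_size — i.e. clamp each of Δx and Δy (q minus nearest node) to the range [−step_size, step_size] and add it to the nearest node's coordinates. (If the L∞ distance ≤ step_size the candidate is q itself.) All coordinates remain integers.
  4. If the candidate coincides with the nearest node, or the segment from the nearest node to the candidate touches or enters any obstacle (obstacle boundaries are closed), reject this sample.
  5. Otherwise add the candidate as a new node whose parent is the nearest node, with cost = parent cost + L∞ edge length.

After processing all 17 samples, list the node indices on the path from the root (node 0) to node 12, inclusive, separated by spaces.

1. q=(9,4) nearest=0 d=7 new=(7,4) → add node 1 parent=0 cost=5
2. q=(8,16) nearest=1 d=12 new=(8,9) → add node 2 parent=1 cost=10
3. q=(15,15) nearest=2 d=7 new=(13,14) → add node 3 parent=2 cost=15
4. q=(14,16) nearest=3 d=2 new=(14,16) → add node 4 parent=3 cost=17
5. q=(7,10) nearest=2 d=1 new=(7,10) → add node 5 parent=2 cost=11
6. q=(14,12) nearest=3 d=2 new=(14,12) → add node 6 parent=3 cost=17
7. q=(2,11) nearest=5 d=5 new=(2,11) → add node 7 parent=5 cost=16
8. q=(12,3) nearest=1 d=5 new=(12,3) → add node 8 parent=1 cost=10
9. q=(2,17) nearest=7 d=6 new=(2,16) → add node 9 parent=7 cost=21
10. q=(3,24) nearest=9 d=8 new=(3,21) → add node 10 parent=9 cost=26
11. q=(12,15) nearest=3 d=1 new=(12,15) → add node 11 parent=3 cost=16
12. q=(12,14) nearest=3 d=1 new=(12,14) → add node 12 parent=3 cost=16
13. q=(6,24) nearest=10 d=3 new=(6,24) → blocked by [4,6]×[18,23], reject
14. q=(4,18) nearest=9 d=2 new=(4,18) → blocked by [4,6]×[18,23], reject
15. q=(14,8) nearest=6 d=4 new=(14,8) → add node 13 parent=6 cost=21
16. q=(8,6) nearest=1 d=2 new=(8,6) → add node 14 parent=1 cost=7
17. q=(7,16) nearest=7 d=5 new=(7,16) → blocked by [4,7]×[12,14], reject

Path: 0 1 2 3 12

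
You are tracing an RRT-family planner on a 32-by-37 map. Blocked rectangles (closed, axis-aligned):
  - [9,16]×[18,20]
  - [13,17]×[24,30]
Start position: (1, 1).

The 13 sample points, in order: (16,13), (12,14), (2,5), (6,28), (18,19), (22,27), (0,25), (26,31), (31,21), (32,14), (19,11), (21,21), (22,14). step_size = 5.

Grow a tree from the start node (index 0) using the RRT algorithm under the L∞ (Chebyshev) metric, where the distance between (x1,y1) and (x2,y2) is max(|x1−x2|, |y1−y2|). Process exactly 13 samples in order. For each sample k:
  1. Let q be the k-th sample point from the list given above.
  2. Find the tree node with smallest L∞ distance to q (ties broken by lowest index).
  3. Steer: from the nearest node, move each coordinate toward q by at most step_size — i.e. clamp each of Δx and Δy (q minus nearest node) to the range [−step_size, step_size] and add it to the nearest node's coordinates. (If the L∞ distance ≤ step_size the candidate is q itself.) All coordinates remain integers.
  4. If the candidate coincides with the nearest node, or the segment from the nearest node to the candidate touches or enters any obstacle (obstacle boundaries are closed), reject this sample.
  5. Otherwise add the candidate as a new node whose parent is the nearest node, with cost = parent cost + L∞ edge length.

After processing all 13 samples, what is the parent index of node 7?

1. q=(16,13) nearest=0 d=15 new=(6,6) → add node 1 parent=0 cost=5
2. q=(12,14) nearest=1 d=8 new=(11,11) → add node 2 parent=1 cost=10
3. q=(2,5) nearest=0 d=4 new=(2,5) → add node 3 parent=0 cost=4
4. q=(6,28) nearest=2 d=17 new=(6,16) → add node 4 parent=2 cost=15
5. q=(18,19) nearest=2 d=8 new=(16,16) → add node 5 parent=2 cost=15
6. q=(22,27) nearest=5 d=11 new=(21,21) → add node 6 parent=5 cost=20
7. q=(0,25) nearest=4 d=9 new=(1,21) → add node 7 parent=4 cost=20
8. q=(26,31) nearest=6 d=10 new=(26,26) → add node 8 parent=6 cost=25
9. q=(31,21) nearest=8 d=5 new=(31,21) → add node 9 parent=8 cost=30
10. q=(32,14) nearest=9 d=7 new=(32,16) → add node 10 parent=9 cost=35
11. q=(19,11) nearest=5 d=5 new=(19,11) → add node 11 parent=5 cost=20
12. q=(21,21) nearest=6 d=0 → coincident, reject
13. q=(22,14) nearest=11 d=3 new=(22,14) → add node 12 parent=11 cost=23

Parent of node 7: 4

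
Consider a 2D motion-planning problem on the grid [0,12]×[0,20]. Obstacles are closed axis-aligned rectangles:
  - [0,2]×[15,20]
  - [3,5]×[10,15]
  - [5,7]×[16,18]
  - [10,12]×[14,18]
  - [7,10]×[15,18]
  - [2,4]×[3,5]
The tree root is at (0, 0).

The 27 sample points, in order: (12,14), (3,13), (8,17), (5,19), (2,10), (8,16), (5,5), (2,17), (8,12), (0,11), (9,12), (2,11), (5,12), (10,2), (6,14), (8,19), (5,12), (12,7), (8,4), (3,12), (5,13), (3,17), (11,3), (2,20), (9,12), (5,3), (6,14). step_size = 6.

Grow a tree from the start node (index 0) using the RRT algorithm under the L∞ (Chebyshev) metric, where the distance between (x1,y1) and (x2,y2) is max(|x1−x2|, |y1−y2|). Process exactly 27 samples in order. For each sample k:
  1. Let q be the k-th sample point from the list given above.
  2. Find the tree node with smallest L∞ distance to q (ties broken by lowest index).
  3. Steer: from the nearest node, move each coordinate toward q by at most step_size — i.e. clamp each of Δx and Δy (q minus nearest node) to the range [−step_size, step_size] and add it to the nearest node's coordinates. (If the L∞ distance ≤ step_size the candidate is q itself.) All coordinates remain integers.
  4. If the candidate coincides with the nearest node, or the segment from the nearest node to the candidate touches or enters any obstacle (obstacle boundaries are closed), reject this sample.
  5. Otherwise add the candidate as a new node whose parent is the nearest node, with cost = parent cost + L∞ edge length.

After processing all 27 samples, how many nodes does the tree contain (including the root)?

1. q=(12,14) nearest=0 d=14 new=(6,6) → blocked by [2,4]×[3,5], reject
2. q=(3,13) nearest=0 d=13 new=(3,6) → blocked by [2,4]×[3,5], reject
3. q=(8,17) nearest=0 d=17 new=(6,6) → blocked by [2,4]×[3,5], reject
4. q=(5,19) nearest=0 d=19 new=(5,6) → blocked by [2,4]×[3,5], reject
5. q=(2,10) nearest=0 d=10 new=(2,6) → add node 1 parent=0 cost=6
6. q=(8,16) nearest=1 d=10 new=(8,12) → add node 2 parent=1 cost=12
7. q=(5,5) nearest=1 d=3 new=(5,5) → add node 3 parent=1 cost=9
8. q=(2,17) nearest=2 d=6 new=(2,17) → blocked by [0,2]×[15,20], reject
9. q=(8,12) nearest=2 d=0 → coincident, reject
10. q=(0,11) nearest=1 d=5 new=(0,11) → add node 4 parent=1 cost=11
11. q=(9,12) nearest=2 d=1 new=(9,12) → add node 5 parent=2 cost=13
12. q=(2,11) nearest=4 d=2 new=(2,11) → add node 6 parent=4 cost=13
13. q=(5,12) nearest=2 d=3 new=(5,12) → blocked by [3,5]×[10,15], reject
14. q=(10,2) nearest=3 d=5 new=(10,2) → add node 7 parent=3 cost=14
15. q=(6,14) nearest=2 d=2 new=(6,14) → add node 8 parent=2 cost=14
16. q=(8,19) nearest=8 d=5 new=(8,19) → blocked by [5,7]×[16,18], reject
17. q=(5,12) nearest=8 d=2 new=(5,12) → blocked by [3,5]×[10,15], reject
18. q=(12,7) nearest=2 d=5 new=(12,7) → add node 9 parent=2 cost=17
19. q=(8,4) nearest=7 d=2 new=(8,4) → add node 10 parent=7 cost=16
20. q=(3,12) nearest=6 d=1 new=(3,12) → blocked by [3,5]×[10,15], reject
21. q=(5,13) nearest=8 d=1 new=(5,13) → blocked by [3,5]×[10,15], reject
22. q=(3,17) nearest=8 d=3 new=(3,17) → blocked by [3,5]×[10,15], reject
23. q=(11,3) nearest=7 d=1 new=(11,3) → add node 11 parent=7 cost=15
24. q=(2,20) nearest=8 d=6 new=(2,20) → blocked by [0,2]×[15,20], reject
25. q=(9,12) nearest=5 d=0 → coincident, reject
26. q=(5,3) nearest=3 d=2 new=(5,3) → add node 12 parent=3 cost=11
27. q=(6,14) nearest=8 d=0 → coincident, reject

Node count: 13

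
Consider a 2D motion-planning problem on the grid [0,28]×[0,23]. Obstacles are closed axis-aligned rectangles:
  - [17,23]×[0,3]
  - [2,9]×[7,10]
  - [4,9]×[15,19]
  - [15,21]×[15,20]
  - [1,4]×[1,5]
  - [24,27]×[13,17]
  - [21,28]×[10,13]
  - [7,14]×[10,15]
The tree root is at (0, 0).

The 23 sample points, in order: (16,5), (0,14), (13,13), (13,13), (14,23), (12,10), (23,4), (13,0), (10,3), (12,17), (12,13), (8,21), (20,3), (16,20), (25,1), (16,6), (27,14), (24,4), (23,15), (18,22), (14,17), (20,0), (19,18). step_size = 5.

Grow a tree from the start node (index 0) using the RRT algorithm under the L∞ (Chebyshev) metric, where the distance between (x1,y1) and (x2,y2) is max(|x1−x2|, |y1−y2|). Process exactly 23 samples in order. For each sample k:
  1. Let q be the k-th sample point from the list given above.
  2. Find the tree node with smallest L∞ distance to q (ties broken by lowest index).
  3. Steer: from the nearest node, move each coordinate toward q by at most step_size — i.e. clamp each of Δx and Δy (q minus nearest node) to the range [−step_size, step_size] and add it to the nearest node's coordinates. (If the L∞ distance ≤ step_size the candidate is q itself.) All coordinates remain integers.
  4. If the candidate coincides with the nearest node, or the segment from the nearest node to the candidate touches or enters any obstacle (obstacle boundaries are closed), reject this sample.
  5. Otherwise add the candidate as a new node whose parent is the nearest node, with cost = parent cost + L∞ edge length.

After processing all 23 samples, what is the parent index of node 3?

1. q=(16,5) nearest=0 d=16 new=(5,5) → blocked by [1,4]×[1,5], reject
2. q=(0,14) nearest=0 d=14 new=(0,5) → add node 1 parent=0 cost=5
3. q=(13,13) nearest=0 d=13 new=(5,5) → blocked by [1,4]×[1,5], reject
4. q=(13,13) nearest=0 d=13 new=(5,5) → blocked by [1,4]×[1,5], reject
5. q=(14,23) nearest=1 d=18 new=(5,10) → blocked by [2,9]×[7,10], reject
6. q=(12,10) nearest=0 d=12 new=(5,5) → blocked by [1,4]×[1,5], reject
7. q=(23,4) nearest=0 d=23 new=(5,4) → blocked by [1,4]×[1,5], reject
8. q=(13,0) nearest=0 d=13 new=(5,0) → add node 2 parent=0 cost=5
9. q=(10,3) nearest=2 d=5 new=(10,3) → add node 3 parent=2 cost=10
10. q=(12,17) nearest=1 d=12 new=(5,10) → blocked by [2,9]×[7,10], reject
11. q=(12,13) nearest=3 d=10 new=(12,8) → add node 4 parent=3 cost=15
12. q=(8,21) nearest=4 d=13 new=(8,13) → blocked by [7,14]×[10,15], reject
13. q=(20,3) nearest=4 d=8 new=(17,3) → blocked by [17,23]×[0,3], reject
14. q=(16,20) nearest=4 d=12 new=(16,13) → blocked by [7,14]×[10,15], reject
15. q=(25,1) nearest=4 d=13 new=(17,3) → blocked by [17,23]×[0,3], reject
16. q=(16,6) nearest=4 d=4 new=(16,6) → add node 5 parent=4 cost=19
17. q=(27,14) nearest=5 d=11 new=(21,11) → blocked by [21,28]×[10,13], reject
18. q=(24,4) nearest=5 d=8 new=(21,4) → add node 6 parent=5 cost=24
19. q=(23,15) nearest=5 d=9 new=(21,11) → blocked by [21,28]×[10,13], reject
20. q=(18,22) nearest=4 d=14 new=(17,13) → blocked by [7,14]×[10,15], reject
21. q=(14,17) nearest=4 d=9 new=(14,13) → blocked by [7,14]×[10,15], reject
22. q=(20,0) nearest=6 d=4 new=(20,0) → blocked by [17,23]×[0,3], reject
23. q=(19,18) nearest=4 d=10 new=(17,13) → blocked by [7,14]×[10,15], reject

Parent of node 3: 2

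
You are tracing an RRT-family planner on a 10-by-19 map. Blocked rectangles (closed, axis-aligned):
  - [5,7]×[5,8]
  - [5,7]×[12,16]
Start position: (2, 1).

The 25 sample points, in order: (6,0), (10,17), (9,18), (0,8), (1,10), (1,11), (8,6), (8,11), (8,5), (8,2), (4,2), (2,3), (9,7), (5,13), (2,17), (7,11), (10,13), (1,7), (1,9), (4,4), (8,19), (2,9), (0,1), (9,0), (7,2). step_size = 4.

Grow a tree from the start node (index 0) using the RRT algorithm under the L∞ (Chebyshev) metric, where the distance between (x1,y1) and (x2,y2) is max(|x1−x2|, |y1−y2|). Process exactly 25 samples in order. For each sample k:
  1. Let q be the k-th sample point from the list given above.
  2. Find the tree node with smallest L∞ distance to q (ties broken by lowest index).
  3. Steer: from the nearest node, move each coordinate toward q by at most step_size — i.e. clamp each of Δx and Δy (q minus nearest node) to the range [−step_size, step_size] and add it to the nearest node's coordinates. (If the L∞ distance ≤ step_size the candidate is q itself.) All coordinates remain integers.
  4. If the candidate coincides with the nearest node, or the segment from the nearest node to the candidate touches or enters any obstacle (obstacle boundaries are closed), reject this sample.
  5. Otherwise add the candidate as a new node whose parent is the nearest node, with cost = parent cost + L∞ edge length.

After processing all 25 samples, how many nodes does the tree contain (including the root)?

Node count: 21

1. q=(6,0) nearest=0 d=4 new=(6,0) → add node 1 parent=0 cost=4
2. q=(10,17) nearest=0 d=16 new=(6,5) → blocked by [5,7]×[5,8], reject
3. q=(9,18) nearest=0 d=17 new=(6,5) → blocked by [5,7]×[5,8], reject
4. q=(0,8) nearest=0 d=7 new=(0,5) → add node 2 parent=0 cost=4
5. q=(1,10) nearest=2 d=5 new=(1,9) → add node 3 parent=2 cost=8
6. q=(1,11) nearest=3 d=2 new=(1,11) → add node 4 parent=3 cost=10
7. q=(8,6) nearest=0 d=6 new=(6,5) → blocked by [5,7]×[5,8], reject
8. q=(8,11) nearest=3 d=7 new=(5,11) → add node 5 parent=3 cost=12
9. q=(8,5) nearest=1 d=5 new=(8,4) → add node 6 parent=1 cost=8
10. q=(8,2) nearest=1 d=2 new=(8,2) → add node 7 parent=1 cost=6
11. q=(4,2) nearest=0 d=2 new=(4,2) → add node 8 parent=0 cost=2
12. q=(2,3) nearest=0 d=2 new=(2,3) → add node 9 parent=0 cost=2
13. q=(9,7) nearest=6 d=3 new=(9,7) → add node 10 parent=6 cost=11
14. q=(5,13) nearest=5 d=2 new=(5,13) → blocked by [5,7]×[12,16], reject
15. q=(2,17) nearest=4 d=6 new=(2,15) → add node 11 parent=4 cost=14
16. q=(7,11) nearest=5 d=2 new=(7,11) → add node 12 parent=5 cost=14
17. q=(10,13) nearest=12 d=3 new=(10,13) → add node 13 parent=12 cost=17
18. q=(1,7) nearest=2 d=2 new=(1,7) → add node 14 parent=2 cost=6
19. q=(1,9) nearest=3 d=0 → coincident, reject
20. q=(4,4) nearest=8 d=2 new=(4,4) → add node 15 parent=8 cost=4
21. q=(8,19) nearest=11 d=6 new=(6,19) → add node 16 parent=11 cost=18
22. q=(2,9) nearest=3 d=1 new=(2,9) → add node 17 parent=3 cost=9
23. q=(0,1) nearest=0 d=2 new=(0,1) → add node 18 parent=0 cost=2
24. q=(9,0) nearest=7 d=2 new=(9,0) → add node 19 parent=7 cost=8
25. q=(7,2) nearest=7 d=1 new=(7,2) → add node 20 parent=7 cost=7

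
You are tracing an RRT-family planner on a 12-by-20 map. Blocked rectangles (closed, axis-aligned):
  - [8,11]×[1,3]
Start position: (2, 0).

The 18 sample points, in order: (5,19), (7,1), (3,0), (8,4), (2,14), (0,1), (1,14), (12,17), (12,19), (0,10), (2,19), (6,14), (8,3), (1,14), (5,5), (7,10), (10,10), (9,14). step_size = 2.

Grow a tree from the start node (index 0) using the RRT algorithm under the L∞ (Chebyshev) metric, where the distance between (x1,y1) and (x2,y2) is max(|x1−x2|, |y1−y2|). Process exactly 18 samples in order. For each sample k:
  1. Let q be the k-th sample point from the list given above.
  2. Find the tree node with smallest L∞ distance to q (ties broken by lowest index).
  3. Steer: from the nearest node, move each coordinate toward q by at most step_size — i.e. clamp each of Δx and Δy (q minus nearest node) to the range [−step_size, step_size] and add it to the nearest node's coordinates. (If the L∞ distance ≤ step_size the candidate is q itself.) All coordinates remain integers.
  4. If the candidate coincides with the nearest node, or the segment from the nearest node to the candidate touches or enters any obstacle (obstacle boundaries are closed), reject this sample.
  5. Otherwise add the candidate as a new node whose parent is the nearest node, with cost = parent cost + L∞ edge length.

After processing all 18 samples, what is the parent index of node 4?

Parent of node 4: 1

1. q=(5,19) nearest=0 d=19 new=(4,2) → add node 1 parent=0 cost=2
2. q=(7,1) nearest=1 d=3 new=(6,1) → add node 2 parent=1 cost=4
3. q=(3,0) nearest=0 d=1 new=(3,0) → add node 3 parent=0 cost=1
4. q=(8,4) nearest=2 d=3 new=(8,3) → blocked by [8,11]×[1,3], reject
5. q=(2,14) nearest=1 d=12 new=(2,4) → add node 4 parent=1 cost=4
6. q=(0,1) nearest=0 d=2 new=(0,1) → add node 5 parent=0 cost=2
7. q=(1,14) nearest=4 d=10 new=(1,6) → add node 6 parent=4 cost=6
8. q=(12,17) nearest=6 d=11 new=(3,8) → add node 7 parent=6 cost=8
9. q=(12,19) nearest=7 d=11 new=(5,10) → add node 8 parent=7 cost=10
10. q=(0,10) nearest=7 d=3 new=(1,10) → add node 9 parent=7 cost=10
11. q=(2,19) nearest=8 d=9 new=(3,12) → add node 10 parent=8 cost=12
12. q=(6,14) nearest=10 d=3 new=(5,14) → add node 11 parent=10 cost=14
13. q=(8,3) nearest=2 d=2 new=(8,3) → blocked by [8,11]×[1,3], reject
14. q=(1,14) nearest=10 d=2 new=(1,14) → add node 12 parent=10 cost=14
15. q=(5,5) nearest=1 d=3 new=(5,4) → add node 13 parent=1 cost=4
16. q=(7,10) nearest=8 d=2 new=(7,10) → add node 14 parent=8 cost=12
17. q=(10,10) nearest=14 d=3 new=(9,10) → add node 15 parent=14 cost=14
18. q=(9,14) nearest=8 d=4 new=(7,12) → add node 16 parent=8 cost=12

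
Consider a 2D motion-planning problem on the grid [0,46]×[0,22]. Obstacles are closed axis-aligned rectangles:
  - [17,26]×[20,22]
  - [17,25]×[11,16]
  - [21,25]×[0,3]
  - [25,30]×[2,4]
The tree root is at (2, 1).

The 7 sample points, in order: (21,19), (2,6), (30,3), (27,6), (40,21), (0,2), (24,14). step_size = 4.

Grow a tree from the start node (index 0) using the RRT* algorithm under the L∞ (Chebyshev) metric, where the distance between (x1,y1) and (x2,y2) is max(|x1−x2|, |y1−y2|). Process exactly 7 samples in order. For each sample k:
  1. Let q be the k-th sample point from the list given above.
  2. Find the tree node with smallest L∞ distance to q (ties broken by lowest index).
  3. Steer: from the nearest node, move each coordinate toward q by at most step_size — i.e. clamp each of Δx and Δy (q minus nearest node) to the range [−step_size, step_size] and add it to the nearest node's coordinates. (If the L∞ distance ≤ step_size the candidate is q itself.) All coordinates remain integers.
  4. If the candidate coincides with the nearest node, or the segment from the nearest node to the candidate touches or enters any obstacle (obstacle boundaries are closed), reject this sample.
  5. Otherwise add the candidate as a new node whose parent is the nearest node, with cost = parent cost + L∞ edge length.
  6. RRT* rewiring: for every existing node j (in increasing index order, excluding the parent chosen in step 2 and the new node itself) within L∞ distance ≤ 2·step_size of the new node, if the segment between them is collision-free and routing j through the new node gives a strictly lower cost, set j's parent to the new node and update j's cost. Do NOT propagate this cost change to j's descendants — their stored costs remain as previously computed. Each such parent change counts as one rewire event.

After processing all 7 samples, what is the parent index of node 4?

Parent of node 4: 3

1. q=(21,19) nearest=0 d=19 new=(6,5) → add node 1 parent=0 cost=4
2. q=(2,6) nearest=1 d=4 new=(2,6) → add node 2 parent=1 cost=8
3. q=(30,3) nearest=1 d=24 new=(10,3) → add node 3 parent=1 cost=8
4. q=(27,6) nearest=3 d=17 new=(14,6) → add node 4 parent=3 cost=12
5. q=(40,21) nearest=4 d=26 new=(18,10) → add node 5 parent=4 cost=16
6. q=(0,2) nearest=0 d=2 new=(0,2) → add node 6 parent=0 cost=2; rewire 2→6 (6<8)
7. q=(24,14) nearest=5 d=6 new=(22,14) → blocked by [17,25]×[11,16], reject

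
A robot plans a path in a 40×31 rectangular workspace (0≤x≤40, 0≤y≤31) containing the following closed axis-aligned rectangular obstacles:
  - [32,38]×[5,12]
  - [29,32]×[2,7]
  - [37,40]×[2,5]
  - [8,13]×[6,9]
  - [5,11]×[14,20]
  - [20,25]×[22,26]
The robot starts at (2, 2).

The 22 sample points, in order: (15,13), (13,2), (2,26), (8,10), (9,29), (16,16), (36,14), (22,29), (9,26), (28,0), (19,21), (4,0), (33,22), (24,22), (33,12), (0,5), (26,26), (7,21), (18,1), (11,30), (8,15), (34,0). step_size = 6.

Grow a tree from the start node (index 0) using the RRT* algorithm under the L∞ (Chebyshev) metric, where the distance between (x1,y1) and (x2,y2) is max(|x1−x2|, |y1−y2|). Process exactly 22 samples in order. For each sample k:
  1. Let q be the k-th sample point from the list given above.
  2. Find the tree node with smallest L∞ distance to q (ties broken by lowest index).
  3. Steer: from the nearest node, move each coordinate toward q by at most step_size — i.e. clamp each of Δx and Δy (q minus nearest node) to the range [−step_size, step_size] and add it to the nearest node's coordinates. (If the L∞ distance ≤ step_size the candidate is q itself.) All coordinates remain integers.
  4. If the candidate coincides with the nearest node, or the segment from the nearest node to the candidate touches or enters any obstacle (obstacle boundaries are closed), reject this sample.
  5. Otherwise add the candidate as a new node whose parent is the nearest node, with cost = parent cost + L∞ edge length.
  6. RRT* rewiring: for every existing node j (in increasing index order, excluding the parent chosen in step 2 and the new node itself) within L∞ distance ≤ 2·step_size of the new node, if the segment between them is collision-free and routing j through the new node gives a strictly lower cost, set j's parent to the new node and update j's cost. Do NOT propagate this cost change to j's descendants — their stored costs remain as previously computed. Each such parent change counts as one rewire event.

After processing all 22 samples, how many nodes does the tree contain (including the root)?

1. q=(15,13) nearest=0 d=13 new=(8,8) → blocked by [8,13]×[6,9], reject
2. q=(13,2) nearest=0 d=11 new=(8,2) → add node 1 parent=0 cost=6
3. q=(2,26) nearest=0 d=24 new=(2,8) → add node 2 parent=0 cost=6
4. q=(8,10) nearest=2 d=6 new=(8,10) → add node 3 parent=2 cost=12
5. q=(9,29) nearest=3 d=19 new=(9,16) → blocked by [5,11]×[14,20], reject
6. q=(16,16) nearest=3 d=8 new=(14,16) → add node 4 parent=3 cost=18
7. q=(36,14) nearest=4 d=22 new=(20,14) → add node 5 parent=4 cost=24
8. q=(22,29) nearest=4 d=13 new=(20,22) → blocked by [20,25]×[22,26], reject
9. q=(9,26) nearest=4 d=10 new=(9,22) → blocked by [5,11]×[14,20], reject
10. q=(28,0) nearest=5 d=14 new=(26,8) → add node 6 parent=5 cost=30
11. q=(19,21) nearest=4 d=5 new=(19,21) → add node 7 parent=4 cost=23
12. q=(4,0) nearest=0 d=2 new=(4,0) → add node 8 parent=0 cost=2
13. q=(33,22) nearest=5 d=13 new=(26,20) → add node 9 parent=5 cost=30
14. q=(24,22) nearest=9 d=2 new=(24,22) → blocked by [20,25]×[22,26], reject
15. q=(33,12) nearest=6 d=7 new=(32,12) → blocked by [32,38]×[5,12], reject
16. q=(0,5) nearest=0 d=3 new=(0,5) → add node 10 parent=0 cost=3; rewire 3→10 (11<12)
17. q=(26,26) nearest=9 d=6 new=(26,26) → add node 11 parent=9 cost=36
18. q=(7,21) nearest=4 d=7 new=(8,21) → blocked by [5,11]×[14,20], reject
19. q=(18,1) nearest=6 d=8 new=(20,2) → add node 12 parent=6 cost=36
20. q=(11,30) nearest=7 d=9 new=(13,27) → add node 13 parent=7 cost=29
21. q=(8,15) nearest=3 d=5 new=(8,15) → blocked by [5,11]×[14,20], reject
22. q=(34,0) nearest=6 d=8 new=(32,2) → blocked by [29,32]×[2,7], reject

Node count: 14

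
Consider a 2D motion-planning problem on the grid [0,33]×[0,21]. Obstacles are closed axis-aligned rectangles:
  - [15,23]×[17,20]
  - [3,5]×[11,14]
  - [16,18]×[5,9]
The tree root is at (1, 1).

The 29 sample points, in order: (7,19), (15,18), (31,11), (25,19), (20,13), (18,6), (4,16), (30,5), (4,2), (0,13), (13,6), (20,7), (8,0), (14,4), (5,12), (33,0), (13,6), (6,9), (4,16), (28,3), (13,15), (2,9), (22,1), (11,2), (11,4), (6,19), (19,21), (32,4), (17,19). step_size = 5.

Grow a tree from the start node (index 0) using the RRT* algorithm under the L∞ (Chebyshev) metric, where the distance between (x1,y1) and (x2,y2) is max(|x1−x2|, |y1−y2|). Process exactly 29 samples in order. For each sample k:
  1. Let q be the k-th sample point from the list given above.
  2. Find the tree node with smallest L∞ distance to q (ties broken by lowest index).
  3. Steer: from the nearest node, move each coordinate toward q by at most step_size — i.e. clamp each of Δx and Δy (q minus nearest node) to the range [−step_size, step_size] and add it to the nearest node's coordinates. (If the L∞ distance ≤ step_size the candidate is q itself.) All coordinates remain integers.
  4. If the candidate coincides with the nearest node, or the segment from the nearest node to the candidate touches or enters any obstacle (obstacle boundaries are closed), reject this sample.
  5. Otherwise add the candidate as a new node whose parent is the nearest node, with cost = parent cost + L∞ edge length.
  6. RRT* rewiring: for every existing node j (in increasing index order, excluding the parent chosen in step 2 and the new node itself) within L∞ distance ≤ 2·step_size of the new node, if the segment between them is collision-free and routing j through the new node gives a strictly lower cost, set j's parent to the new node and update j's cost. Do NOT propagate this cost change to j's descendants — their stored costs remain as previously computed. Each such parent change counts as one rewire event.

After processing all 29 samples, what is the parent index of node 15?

1. q=(7,19) nearest=0 d=18 new=(6,6) → add node 1 parent=0 cost=5
2. q=(15,18) nearest=1 d=12 new=(11,11) → add node 2 parent=1 cost=10
3. q=(31,11) nearest=2 d=20 new=(16,11) → add node 3 parent=2 cost=15
4. q=(25,19) nearest=3 d=9 new=(21,16) → add node 4 parent=3 cost=20
5. q=(20,13) nearest=4 d=3 new=(20,13) → add node 5 parent=4 cost=23
6. q=(18,6) nearest=3 d=5 new=(18,6) → blocked by [16,18]×[5,9], reject
7. q=(4,16) nearest=2 d=7 new=(6,16) → add node 6 parent=2 cost=15
8. q=(30,5) nearest=5 d=10 new=(25,8) → add node 7 parent=5 cost=28
9. q=(4,2) nearest=0 d=3 new=(4,2) → add node 8 parent=0 cost=3
10. q=(0,13) nearest=6 d=6 new=(1,13) → add node 9 parent=6 cost=20
11. q=(13,6) nearest=2 d=5 new=(13,6) → add node 10 parent=2 cost=15
12. q=(20,7) nearest=3 d=4 new=(20,7) → blocked by [16,18]×[5,9], reject
13. q=(8,0) nearest=8 d=4 new=(8,0) → add node 11 parent=8 cost=7; rewire 10→11 (13<15)
14. q=(14,4) nearest=10 d=2 new=(14,4) → add node 12 parent=10 cost=15
15. q=(5,12) nearest=6 d=4 new=(5,12) → blocked by [3,5]×[11,14], reject
16. q=(33,0) nearest=7 d=8 new=(30,3) → add node 13 parent=7 cost=33
17. q=(13,6) nearest=10 d=0 → coincident, reject
18. q=(6,9) nearest=1 d=3 new=(6,9) → add node 14 parent=1 cost=8
19. q=(4,16) nearest=6 d=2 new=(4,16) → add node 15 parent=6 cost=17
20. q=(28,3) nearest=13 d=2 new=(28,3) → add node 16 parent=13 cost=35
21. q=(13,15) nearest=2 d=4 new=(13,15) → add node 17 parent=2 cost=14; rewire 5→17 (21<23)
22. q=(2,9) nearest=1 d=4 new=(2,9) → add node 18 parent=1 cost=9; rewire 9→18 (13<20)
23. q=(22,1) nearest=16 d=6 new=(23,1) → add node 19 parent=16 cost=40
24. q=(11,2) nearest=11 d=3 new=(11,2) → add node 20 parent=11 cost=10; rewire 12→20 (13<15)
25. q=(11,4) nearest=10 d=2 new=(11,4) → add node 21 parent=10 cost=15
26. q=(6,19) nearest=6 d=3 new=(6,19) → add node 22 parent=6 cost=18
27. q=(19,21) nearest=4 d=5 new=(19,21) → blocked by [15,23]×[17,20], reject
28. q=(32,4) nearest=13 d=2 new=(32,4) → add node 23 parent=13 cost=35
29. q=(17,19) nearest=4 d=4 new=(17,19) → blocked by [15,23]×[17,20], reject

Parent of node 15: 6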